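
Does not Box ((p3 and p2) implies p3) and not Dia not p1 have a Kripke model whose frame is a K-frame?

No, unsatisfiable

1. not Box ((p3 and p2) implies p3) and not Dia not p1, w0
2. not Box ((p3 and p2) implies p3), w0
3. not Dia not p1, w0
4. not ((p3 and p2) implies p3), w1
5. p3 and p2, w1
6. not p3, w1
7. p3, w1
8. p2, w1
Accessibility: w0Rw1
Branch closes: p3 and not p3 both at w1.
All branches of the tableau close; one closing branch shown above.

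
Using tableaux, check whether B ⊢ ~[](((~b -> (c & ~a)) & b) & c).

Not valid

Tableau for the negation [](((~b -> (c & ~a)) & b) & c):
1. [](((~b -> (c & ~a)) & b) & c), 0
2. ((~b -> (c & ~a)) & b) & c, 0
3. (~b -> (c & ~a)) & b, 0
4. c, 0
5. ~b -> (c & ~a), 0
6. b, 0
7. c & ~a, 0
8. ~a, 0
Accessibility: 0R0
The negation has an open branch (countermodel exists).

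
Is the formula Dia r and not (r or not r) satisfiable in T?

Unsatisfiable

1. Dia r and not (r or not r), w0
2. Dia r, w0   [and-rule on 1]
3. not (r or not r), w0   [and-rule on 1]
4. not r, w0   [neg-or-rule on 3]
5. r, w0   [neg-or-rule on 3]
Accessibility: w0Rw0
Branch closes: r and not r both at w0.
All branches of the tableau close; one closing branch shown above.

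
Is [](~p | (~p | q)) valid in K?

Tableau for the negation ~[](~p | (~p | q)):
1. ~[](~p | (~p | q)), w0
2. ~(~p | (~p | q)), w1   [~[]-rule on 1: fresh world w1, w0Rw1]
3. p, w1   [~|-rule on 2]
4. ~(~p | q), w1   [~|-rule on 2]
5. ~q, w1   [~|-rule on 4]
Accessibility: w0Rw1
The negation has an open branch (countermodel exists).

Invalid (countermodel exists)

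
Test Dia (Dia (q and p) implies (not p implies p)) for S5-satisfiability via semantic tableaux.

1. Dia (Dia (q and p) implies (not p implies p)), 0
2. Dia (q and p) implies (not p implies p), 1   [Dia-rule on 1: fresh world 1, 0R1]
3. not p implies p, 1   [implies-rule on 2 (branches; this branch)]
4. p, 1   [implies-rule on 3 (branches; this branch)]
Accessibility: 0R0, 0R1, 1R0, 1R1

Yes, satisfiable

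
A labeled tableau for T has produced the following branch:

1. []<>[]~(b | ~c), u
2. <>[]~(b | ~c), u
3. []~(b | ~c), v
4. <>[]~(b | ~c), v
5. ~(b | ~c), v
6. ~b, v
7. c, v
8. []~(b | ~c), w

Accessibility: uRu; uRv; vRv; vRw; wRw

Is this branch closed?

No, open

No world carries both an atom and its negation.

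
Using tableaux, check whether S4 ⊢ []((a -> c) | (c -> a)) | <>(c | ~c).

Tableau for the negation ~([]((a -> c) | (c -> a)) | <>(c | ~c)):
1. ~([]((a -> c) | (c -> a)) | <>(c | ~c)), u
2. ~[]((a -> c) | (c -> a)), u
3. ~<>(c | ~c), u
4. ~(c | ~c), u
5. ~c, u
6. c, u
Accessibility: uRu
Branch closes: c and ~c both at u.
Every branch of the negation's tableau closes; the branch above is one of them.

Yes, valid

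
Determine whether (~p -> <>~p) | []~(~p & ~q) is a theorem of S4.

Yes, valid

Tableau for the negation ~((~p -> <>~p) | []~(~p & ~q)):
1. ~((~p -> <>~p) | []~(~p & ~q)), w0
2. ~(~p -> <>~p), w0
3. ~[]~(~p & ~q), w0
4. ~p, w0
5. ~<>~p, w0
6. p, w0
Accessibility: w0Rw0
Branch closes: p and ~p both at w0.
Every branch of the negation's tableau closes; the branch above is one of them.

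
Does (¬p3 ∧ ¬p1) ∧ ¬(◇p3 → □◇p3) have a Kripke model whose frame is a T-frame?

Yes, satisfiable

1. (¬p3 ∧ ¬p1) ∧ ¬(◇p3 → □◇p3), w0
2. ¬p3 ∧ ¬p1, w0
3. ¬(◇p3 → □◇p3), w0
4. ¬p3, w0
5. ¬p1, w0
6. ◇p3, w0
7. ¬□◇p3, w0
8. p3, w1
9. ¬◇p3, w2
10. ¬p3, w2
Accessibility: w0Rw0, w0Rw1, w0Rw2, w1Rw1, w2Rw2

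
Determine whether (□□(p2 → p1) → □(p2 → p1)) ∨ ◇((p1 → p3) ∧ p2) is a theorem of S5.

Valid

Tableau for the negation ¬((□□(p2 → p1) → □(p2 → p1)) ∨ ◇((p1 → p3) ∧ p2)):
1. ¬((□□(p2 → p1) → □(p2 → p1)) ∨ ◇((p1 → p3) ∧ p2)), 0
2. ¬(□□(p2 → p1) → □(p2 → p1)), 0
3. ¬◇((p1 → p3) ∧ p2), 0
4. □□(p2 → p1), 0
5. ¬□(p2 → p1), 0
6. ¬((p1 → p3) ∧ p2), 0
7. □(p2 → p1), 0
8. p2 → p1, 0
9. ¬(p1 → p3), 0
10. p1, 0
11. ¬p3, 0
12. ¬(p2 → p1), 1
13. p2, 1
14. ¬p1, 1
15. ¬((p1 → p3) ∧ p2), 1
16. □(p2 → p1), 1
17. p2 → p1, 1
18. ¬(p1 → p3), 1
19. p1, 1
20. ¬p3, 1
Accessibility: 0R0, 0R1, 1R0, 1R1
Branch closes: p1 and ¬p1 both at 1.
All branches of the negation close; one closing branch shown above.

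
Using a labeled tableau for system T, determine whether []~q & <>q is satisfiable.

Unsatisfiable

1. []~q & <>q, w0
2. []~q, w0
3. <>q, w0
4. ~q, w0
5. q, w1
6. ~q, w1
Accessibility: w0Rw0, w0Rw1, w1Rw1
Branch closes: q and ~q both at w1.
Every branch closes; the branch above is one of them.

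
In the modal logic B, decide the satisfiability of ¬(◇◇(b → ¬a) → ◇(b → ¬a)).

Satisfiable (open branch found)

1. ¬(◇◇(b → ¬a) → ◇(b → ¬a)), 0
2. ◇◇(b → ¬a), 0
3. ¬◇(b → ¬a), 0
4. ¬(b → ¬a), 0
5. b, 0
6. a, 0
7. ◇(b → ¬a), 1
8. ¬(b → ¬a), 1
9. b, 1
10. a, 1
11. b → ¬a, 2
12. ¬a, 2
Accessibility: 0R0, 0R1, 1R0, 1R1, 1R2, 2R1, 2R2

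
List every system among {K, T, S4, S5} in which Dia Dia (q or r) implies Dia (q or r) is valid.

S4, S5

T-tableau for the negation not (Dia Dia (q or r) implies Dia (q or r)):
1. not (Dia Dia (q or r) implies Dia (q or r)), w0
2. Dia Dia (q or r), w0
3. not Dia (q or r), w0
4. not (q or r), w0
5. not q, w0
6. not r, w0
7. Dia (q or r), w1
8. not (q or r), w1
9. not q, w1
10. not r, w1
11. q or r, w2
12. r, w2
Accessibility: w0Rw0, w0Rw1, w1Rw1, w1Rw2, w2Rw2
Complete open branch: countermodel on a T-frame, so not valid in T, nor in K (the same frame is also a K-frame).
S4-tableau for the negation not (Dia Dia (q or r) implies Dia (q or r)):
1. not (Dia Dia (q or r) implies Dia (q or r)), w0
2. Dia Dia (q or r), w0
3. not Dia (q or r), w0
4. not (q or r), w0
5. not q, w0
6. not r, w0
7. Dia (q or r), w1
8. not (q or r), w1
9. not q, w1
10. not r, w1
11. q or r, w2
12. not (q or r), w2
13. not q, w2
14. not r, w2
15. r, w2
Accessibility: w0Rw0, w0Rw1, w0Rw2, w1Rw1, w1Rw2, w2Rw2
Branch closes: r and not r both at w2.
Every branch closes (one shown): valid in S4, hence also in S5 (every theorem of S4 is a theorem of S5).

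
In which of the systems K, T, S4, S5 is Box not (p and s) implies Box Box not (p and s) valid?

S4, S5

T-tableau for the negation not (Box not (p and s) implies Box Box not (p and s)):
1. not (Box not (p and s) implies Box Box not (p and s)), 0
2. Box not (p and s), 0
3. not Box Box not (p and s), 0
4. not (p and s), 0
5. not s, 0
6. not Box not (p and s), 1
7. not (p and s), 1
8. not s, 1
9. p and s, 2
10. p, 2
11. s, 2
Accessibility: 0R0, 0R1, 1R1, 1R2, 2R2
Complete open branch: countermodel on a T-frame, so not valid in T, nor in K (the same frame is also a K-frame).
S4-tableau for the negation not (Box not (p and s) implies Box Box not (p and s)):
1. not (Box not (p and s) implies Box Box not (p and s)), 0
2. Box not (p and s), 0
3. not Box Box not (p and s), 0
4. not (p and s), 0
5. not s, 0
6. not Box not (p and s), 1
7. not (p and s), 1
8. not s, 1
9. p and s, 2
10. p, 2
11. s, 2
12. not (p and s), 2
13. not s, 2
Accessibility: 0R0, 0R1, 0R2, 1R1, 1R2, 2R2
Branch closes: s and not s both at 2.
Every branch closes (one shown): valid in S4, hence also in S5 (every theorem of S4 is a theorem of S5).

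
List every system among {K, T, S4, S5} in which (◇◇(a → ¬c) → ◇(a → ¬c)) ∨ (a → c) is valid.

T-tableau for the negation ¬((◇◇(a → ¬c) → ◇(a → ¬c)) ∨ (a → c)):
1. ¬((◇◇(a → ¬c) → ◇(a → ¬c)) ∨ (a → c)), w0
2. ¬(◇◇(a → ¬c) → ◇(a → ¬c)), w0
3. ¬(a → c), w0
4. ◇◇(a → ¬c), w0
5. ¬◇(a → ¬c), w0
6. a, w0
7. ¬c, w0
8. ¬(a → ¬c), w0
9. c, w0
Accessibility: w0Rw0
Branch closes: c and ¬c both at w0.
Every branch closes (one shown): valid in T, hence also in S4, S5 (every theorem of T is a theorem of S4 and S5).
K-tableau for the negation ¬((◇◇(a → ¬c) → ◇(a → ¬c)) ∨ (a → c)):
1. ¬((◇◇(a → ¬c) → ◇(a → ¬c)) ∨ (a → c)), w0
2. ¬(◇◇(a → ¬c) → ◇(a → ¬c)), w0
3. ¬(a → c), w0
4. ◇◇(a → ¬c), w0
5. ¬◇(a → ¬c), w0
6. a, w0
7. ¬c, w0
8. ◇(a → ¬c), w1
9. ¬(a → ¬c), w1
10. a, w1
11. c, w1
12. a → ¬c, w2
13. ¬c, w2
Accessibility: w0Rw1, w1Rw2
Complete open branch: countermodel on a K-frame, so not valid in K.

T, S4, S5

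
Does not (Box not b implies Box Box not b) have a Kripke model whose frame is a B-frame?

1. not (Box not b implies Box Box not b), w0
2. Box not b, w0
3. not Box Box not b, w0
4. not b, w0
5. not Box not b, w1
6. not b, w1
7. b, w2
Accessibility: w0Rw0, w0Rw1, w1Rw0, w1Rw1, w1Rw2, w2Rw1, w2Rw2

Satisfiable (open branch found)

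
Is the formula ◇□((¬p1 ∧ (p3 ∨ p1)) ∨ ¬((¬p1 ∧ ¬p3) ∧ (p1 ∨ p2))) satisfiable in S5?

Satisfiable (open branch found)

1. ◇□((¬p1 ∧ (p3 ∨ p1)) ∨ ¬((¬p1 ∧ ¬p3) ∧ (p1 ∨ p2))), w0
2. □((¬p1 ∧ (p3 ∨ p1)) ∨ ¬((¬p1 ∧ ¬p3) ∧ (p1 ∨ p2))), w1
3. (¬p1 ∧ (p3 ∨ p1)) ∨ ¬((¬p1 ∧ ¬p3) ∧ (p1 ∨ p2)), w0
4. (¬p1 ∧ (p3 ∨ p1)) ∨ ¬((¬p1 ∧ ¬p3) ∧ (p1 ∨ p2)), w1
5. ¬((¬p1 ∧ ¬p3) ∧ (p1 ∨ p2)), w0
6. ¬((¬p1 ∧ ¬p3) ∧ (p1 ∨ p2)), w1
7. ¬(p1 ∨ p2), w0
8. ¬p1, w0
9. ¬p2, w0
10. ¬(p1 ∨ p2), w1
11. ¬p1, w1
12. ¬p2, w1
Accessibility: w0Rw0, w0Rw1, w1Rw0, w1Rw1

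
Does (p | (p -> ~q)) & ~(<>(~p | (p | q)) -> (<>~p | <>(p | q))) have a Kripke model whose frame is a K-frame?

1. (p | (p -> ~q)) & ~(<>(~p | (p | q)) -> (<>~p | <>(p | q))), u
2. p | (p -> ~q), u   [&-rule on 1]
3. ~(<>(~p | (p | q)) -> (<>~p | <>(p | q))), u   [&-rule on 1]
4. <>(~p | (p | q)), u   [~->-rule on 3]
5. ~(<>~p | <>(p | q)), u   [~->-rule on 3]
6. ~<>~p, u   [~|-rule on 5]
7. ~<>(p | q), u   [~|-rule on 5]
8. p -> ~q, u   [|-rule on 2 (branches; this branch)]
9. ~q, u   [->-rule on 8 (branches; this branch)]
10. ~p | (p | q), v   [<>-rule on 4: fresh world v, uRv]
11. p, v   [~<>-rule on 6 via uRv]
12. ~(p | q), v   [~<>-rule on 7 via uRv]
13. ~p, v   [~|-rule on 12]
14. ~q, v   [~|-rule on 12]
Accessibility: uRv
Branch closes: p and ~p both at v.
All branches of the tableau close; one closing branch shown above.

No, unsatisfiable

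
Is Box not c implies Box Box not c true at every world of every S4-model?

Yes, valid

Tableau for the negation not (Box not c implies Box Box not c):
1. not (Box not c implies Box Box not c), 0
2. Box not c, 0   [neg-implies-rule on 1]
3. not Box Box not c, 0   [neg-implies-rule on 1]
4. not c, 0   [Box-rule on 2 via 0R0]
5. not Box not c, 1   [neg-Box-rule on 3: fresh world 1, 0R1]
6. not c, 1   [Box-rule on 2 via 0R1]
7. c, 2   [neg-Box-rule on 5: fresh world 2, 1R2]
8. not c, 2   [Box-rule on 2 via 0R2]
Accessibility: 0R0, 0R1, 0R2, 1R1, 1R2, 2R2
Branch closes: c and not c both at 2.
Every branch of the negation's tableau closes; the branch above is one of them.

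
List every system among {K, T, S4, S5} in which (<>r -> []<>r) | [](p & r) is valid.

S5

S5-tableau for the negation ~((<>r -> []<>r) | [](p & r)):
1. ~((<>r -> []<>r) | [](p & r)), u
2. ~(<>r -> []<>r), u   [~|-rule on 1]
3. ~[](p & r), u   [~|-rule on 1]
4. <>r, u   [~->-rule on 2]
5. ~[]<>r, u   [~->-rule on 2]
6. ~(p & r), v   [~[]-rule on 3: fresh world v, uRv]
7. ~p, v   [~&-rule on 6 (branches; this branch)]
8. r, w   [<>-rule on 4: fresh world w, uRw]
9. ~<>r, x   [~[]-rule on 5: fresh world x, uRx]
10. ~r, u   [~<>-rule on 9 via xRu]
11. ~r, v   [~<>-rule on 9 via xRv]
12. ~r, w   [~<>-rule on 9 via xRw]
Accessibility: uRu, uRv, uRw, uRx, vRu, vRv, vRw, vRx, wRu, wRv, wRw, wRx, xRu, xRv, xRw, xRx
Branch closes: r and ~r both at w.
Every branch closes (one shown): valid in S5.
S4-tableau for the negation ~((<>r -> []<>r) | [](p & r)):
1. ~((<>r -> []<>r) | [](p & r)), u
2. ~(<>r -> []<>r), u   [~|-rule on 1]
3. ~[](p & r), u   [~|-rule on 1]
4. <>r, u   [~->-rule on 2]
5. ~[]<>r, u   [~->-rule on 2]
6. ~(p & r), v   [~[]-rule on 3: fresh world v, uRv]
7. ~r, v   [~&-rule on 6 (branches; this branch)]
8. r, w   [<>-rule on 4: fresh world w, uRw]
9. ~<>r, x   [~[]-rule on 5: fresh world x, uRx]
10. ~r, x   [~<>-rule on 9 via xRx]
Accessibility: uRu, uRv, uRw, uRx, vRv, wRw, xRx
Complete open branch: countermodel on an S4-frame, so not valid in S4, nor in K, T (the same frame is also a K-frame and a T-frame).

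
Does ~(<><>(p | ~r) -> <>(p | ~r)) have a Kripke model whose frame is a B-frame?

Yes, satisfiable

1. ~(<><>(p | ~r) -> <>(p | ~r)), u
2. <><>(p | ~r), u
3. ~<>(p | ~r), u
4. ~(p | ~r), u
5. ~p, u
6. r, u
7. <>(p | ~r), v
8. ~(p | ~r), v
9. ~p, v
10. r, v
11. p | ~r, w
12. ~r, w
Accessibility: uRu, uRv, vRu, vRv, vRw, wRv, wRw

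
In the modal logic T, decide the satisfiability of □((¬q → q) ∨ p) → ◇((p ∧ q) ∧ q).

1. □((¬q → q) ∨ p) → ◇((p ∧ q) ∧ q), 0
2. ◇((p ∧ q) ∧ q), 0   [→-rule on 1 (branches; this branch)]
3. (p ∧ q) ∧ q, 1   [◇-rule on 2: fresh world 1, 0R1]
4. p ∧ q, 1   [∧-rule on 3]
5. q, 1   [∧-rule on 3]
6. p, 1   [∧-rule on 4]
Accessibility: 0R0, 0R1, 1R1

Yes, satisfiable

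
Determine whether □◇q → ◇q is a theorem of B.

Valid

Tableau for the negation ¬(□◇q → ◇q):
1. ¬(□◇q → ◇q), u
2. □◇q, u   [¬→-rule on 1]
3. ¬◇q, u   [¬→-rule on 1]
4. ◇q, u   [□-rule on 2 via uRu]
5. ¬q, u   [¬◇-rule on 3 via uRu]
6. q, v   [◇-rule on 4: fresh world v, uRv]
7. ◇q, v   [□-rule on 2 via uRv]
8. ¬q, v   [¬◇-rule on 3 via uRv]
Accessibility: uRu, uRv, vRu, vRv
Branch closes: q and ¬q both at v.
Every branch of the negation's tableau closes; the branch above is one of them.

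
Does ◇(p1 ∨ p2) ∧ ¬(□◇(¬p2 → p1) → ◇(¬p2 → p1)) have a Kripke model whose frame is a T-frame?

Unsatisfiable

1. ◇(p1 ∨ p2) ∧ ¬(□◇(¬p2 → p1) → ◇(¬p2 → p1)), u
2. ◇(p1 ∨ p2), u
3. ¬(□◇(¬p2 → p1) → ◇(¬p2 → p1)), u
4. □◇(¬p2 → p1), u
5. ¬◇(¬p2 → p1), u
6. ◇(¬p2 → p1), u
7. ¬(¬p2 → p1), u
8. ¬p2, u
9. ¬p1, u
10. p1 ∨ p2, v
11. ◇(¬p2 → p1), v
12. ¬(¬p2 → p1), v
13. ¬p2, v
14. ¬p1, v
15. p2, v
Accessibility: uRu, uRv, vRv
Branch closes: p2 and ¬p2 both at v.
Every branch closes; the branch above is one of them.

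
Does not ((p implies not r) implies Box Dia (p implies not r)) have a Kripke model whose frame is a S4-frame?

Satisfiable (open branch found)

1. not ((p implies not r) implies Box Dia (p implies not r)), w0
2. p implies not r, w0
3. not Box Dia (p implies not r), w0
4. not r, w0
5. not Dia (p implies not r), w1
6. not (p implies not r), w1
7. p, w1
8. r, w1
Accessibility: w0Rw0, w0Rw1, w1Rw1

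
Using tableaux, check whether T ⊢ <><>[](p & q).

Tableau for the negation ~<><>[](p & q):
1. ~<><>[](p & q), 0
2. ~<>[](p & q), 0
3. ~[](p & q), 0
4. ~(p & q), 1
5. ~<>[](p & q), 1
6. ~[](p & q), 1
7. ~q, 1
8. ~(p & q), 2
9. ~[](p & q), 2
10. ~q, 2
11. ~(p & q), 3
12. ~q, 3
Accessibility: 0R0, 0R1, 1R1, 1R2, 2R2, 2R3, 3R3
The negation has an open branch (countermodel exists).

Not valid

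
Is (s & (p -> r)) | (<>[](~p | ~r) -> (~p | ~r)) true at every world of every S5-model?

Tableau for the negation ~((s & (p -> r)) | (<>[](~p | ~r) -> (~p | ~r))):
1. ~((s & (p -> r)) | (<>[](~p | ~r) -> (~p | ~r))), u
2. ~(s & (p -> r)), u
3. ~(<>[](~p | ~r) -> (~p | ~r)), u
4. <>[](~p | ~r), u
5. ~(~p | ~r), u
6. p, u
7. r, u
8. ~s, u
9. [](~p | ~r), v
10. ~p | ~r, u
11. ~p | ~r, v
12. ~r, u
Accessibility: uRu, uRv, vRu, vRv
Branch closes: r and ~r both at u.
Every branch of the negation's tableau closes; the branch above is one of them.

Valid in S5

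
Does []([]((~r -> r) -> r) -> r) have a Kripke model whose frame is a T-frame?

Yes, satisfiable

1. []([]((~r -> r) -> r) -> r), u
2. []((~r -> r) -> r) -> r, u
3. r, u
Accessibility: uRu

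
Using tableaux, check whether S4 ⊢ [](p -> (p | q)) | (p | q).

Valid

Tableau for the negation ~([](p -> (p | q)) | (p | q)):
1. ~([](p -> (p | q)) | (p | q)), w0
2. ~[](p -> (p | q)), w0
3. ~(p | q), w0
4. ~p, w0
5. ~q, w0
6. ~(p -> (p | q)), w1
7. p, w1
8. ~(p | q), w1
9. ~p, w1
10. ~q, w1
Accessibility: w0Rw0, w0Rw1, w1Rw1
Branch closes: p and ~p both at w1.
All branches of the negation close; one closing branch shown above.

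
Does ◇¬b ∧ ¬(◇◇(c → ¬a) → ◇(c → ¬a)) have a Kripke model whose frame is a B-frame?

Satisfiable

1. ◇¬b ∧ ¬(◇◇(c → ¬a) → ◇(c → ¬a)), w0
2. ◇¬b, w0
3. ¬(◇◇(c → ¬a) → ◇(c → ¬a)), w0
4. ◇◇(c → ¬a), w0
5. ¬◇(c → ¬a), w0
6. ¬(c → ¬a), w0
7. c, w0
8. a, w0
9. ¬b, w1
10. ¬(c → ¬a), w1
11. c, w1
12. a, w1
13. ◇(c → ¬a), w2
14. ¬(c → ¬a), w2
15. c, w2
16. a, w2
17. c → ¬a, w3
18. ¬a, w3
Accessibility: w0Rw0, w0Rw1, w0Rw2, w1Rw0, w1Rw1, w2Rw0, w2Rw2, w2Rw3, w3Rw2, w3Rw3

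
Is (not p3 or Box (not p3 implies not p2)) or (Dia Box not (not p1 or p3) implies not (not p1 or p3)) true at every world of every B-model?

Yes, valid

Tableau for the negation not ((not p3 or Box (not p3 implies not p2)) or (Dia Box not (not p1 or p3) implies not (not p1 or p3))):
1. not ((not p3 or Box (not p3 implies not p2)) or (Dia Box not (not p1 or p3) implies not (not p1 or p3))), u
2. not (not p3 or Box (not p3 implies not p2)), u
3. not (Dia Box not (not p1 or p3) implies not (not p1 or p3)), u
4. p3, u
5. not Box (not p3 implies not p2), u
6. Dia Box not (not p1 or p3), u
7. not p1 or p3, u
8. not (not p3 implies not p2), v
9. not p3, v
10. p2, v
11. Box not (not p1 or p3), w
12. not (not p1 or p3), u
13. p1, u
14. not p3, u
Accessibility: uRu, uRv, uRw, vRu, vRv, wRu, wRw
Branch closes: p3 and not p3 both at u.
Every branch of the negation's tableau closes; the branch above is one of them.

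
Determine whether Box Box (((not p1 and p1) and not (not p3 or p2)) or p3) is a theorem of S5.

Tableau for the negation not Box Box (((not p1 and p1) and not (not p3 or p2)) or p3):
1. not Box Box (((not p1 and p1) and not (not p3 or p2)) or p3), 0
2. not Box (((not p1 and p1) and not (not p3 or p2)) or p3), 1
3. not (((not p1 and p1) and not (not p3 or p2)) or p3), 2
4. not ((not p1 and p1) and not (not p3 or p2)), 2
5. not p3, 2
6. not p3 or p2, 2
7. p2, 2
Accessibility: 0R0, 0R1, 0R2, 1R0, 1R1, 1R2, 2R0, 2R1, 2R2
The negation has an open branch (countermodel exists).

Not valid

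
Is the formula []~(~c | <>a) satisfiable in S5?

Yes, satisfiable

1. []~(~c | <>a), 0
2. ~(~c | <>a), 0
3. c, 0
4. ~<>a, 0
5. ~a, 0
Accessibility: 0R0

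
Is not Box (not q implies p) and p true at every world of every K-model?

Invalid (countermodel exists)

Tableau for the negation not (not Box (not q implies p) and p):
1. not (not Box (not q implies p) and p), 0
2. not p, 0   [neg-and-rule on 1 (branches; this branch)]
The negation has an open branch (countermodel exists).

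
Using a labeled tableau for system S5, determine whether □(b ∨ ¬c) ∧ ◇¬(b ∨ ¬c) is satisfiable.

Unsatisfiable (every branch closes)

1. □(b ∨ ¬c) ∧ ◇¬(b ∨ ¬c), u
2. □(b ∨ ¬c), u
3. ◇¬(b ∨ ¬c), u
4. b ∨ ¬c, u
5. ¬c, u
6. ¬(b ∨ ¬c), v
7. ¬b, v
8. c, v
9. b ∨ ¬c, v
10. ¬c, v
Accessibility: uRu, uRv, vRu, vRv
Branch closes: c and ¬c both at v.
All branches of the tableau close; one closing branch shown above.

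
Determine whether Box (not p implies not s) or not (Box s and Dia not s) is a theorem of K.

Tableau for the negation not (Box (not p implies not s) or not (Box s and Dia not s)):
1. not (Box (not p implies not s) or not (Box s and Dia not s)), 0
2. not Box (not p implies not s), 0
3. Box s and Dia not s, 0
4. Box s, 0
5. Dia not s, 0
6. not (not p implies not s), 1
7. not p, 1
8. s, 1
9. not s, 2
10. s, 2
Accessibility: 0R1, 0R2
Branch closes: s and not s both at 2.
All branches of the negation close; one closing branch shown above.

Yes, valid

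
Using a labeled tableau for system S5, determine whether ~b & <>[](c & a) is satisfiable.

1. ~b & <>[](c & a), w0
2. ~b, w0
3. <>[](c & a), w0
4. [](c & a), w1
5. c & a, w0
6. c, w0
7. a, w0
8. c & a, w1
9. c, w1
10. a, w1
Accessibility: w0Rw0, w0Rw1, w1Rw0, w1Rw1

Satisfiable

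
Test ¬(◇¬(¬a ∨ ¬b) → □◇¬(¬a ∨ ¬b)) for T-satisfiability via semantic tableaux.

1. ¬(◇¬(¬a ∨ ¬b) → □◇¬(¬a ∨ ¬b)), w0
2. ◇¬(¬a ∨ ¬b), w0
3. ¬□◇¬(¬a ∨ ¬b), w0
4. ¬(¬a ∨ ¬b), w1
5. a, w1
6. b, w1
7. ¬◇¬(¬a ∨ ¬b), w2
8. ¬a ∨ ¬b, w2
9. ¬b, w2
Accessibility: w0Rw0, w0Rw1, w0Rw2, w1Rw1, w2Rw2

Satisfiable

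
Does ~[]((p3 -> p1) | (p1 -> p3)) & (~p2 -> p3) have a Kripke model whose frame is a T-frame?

Unsatisfiable

1. ~[]((p3 -> p1) | (p1 -> p3)) & (~p2 -> p3), w0
2. ~[]((p3 -> p1) | (p1 -> p3)), w0
3. ~p2 -> p3, w0
4. p3, w0
5. ~((p3 -> p1) | (p1 -> p3)), w1
6. ~(p3 -> p1), w1
7. ~(p1 -> p3), w1
8. p3, w1
9. ~p1, w1
10. p1, w1
11. ~p3, w1
Accessibility: w0Rw0, w0Rw1, w1Rw1
Branch closes: p1 and ~p1 both at w1.
Every branch closes; the branch above is one of them.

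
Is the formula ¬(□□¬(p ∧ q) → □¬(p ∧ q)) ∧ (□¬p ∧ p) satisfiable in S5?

1. ¬(□□¬(p ∧ q) → □¬(p ∧ q)) ∧ (□¬p ∧ p), u
2. ¬(□□¬(p ∧ q) → □¬(p ∧ q)), u
3. □¬p ∧ p, u
4. □□¬(p ∧ q), u
5. ¬□¬(p ∧ q), u
6. □¬p, u
7. p, u
8. □¬(p ∧ q), u
9. ¬p, u
Accessibility: uRu
Branch closes: p and ¬p both at u.
All branches of the tableau close; one closing branch shown above.

Unsatisfiable (every branch closes)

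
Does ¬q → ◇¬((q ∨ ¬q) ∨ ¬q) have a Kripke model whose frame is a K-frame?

Satisfiable (open branch found)

1. ¬q → ◇¬((q ∨ ¬q) ∨ ¬q), w0
2. q, w0   [→-rule on 1 (branches; this branch)]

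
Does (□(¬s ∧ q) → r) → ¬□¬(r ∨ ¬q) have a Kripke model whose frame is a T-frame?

1. (□(¬s ∧ q) → r) → ¬□¬(r ∨ ¬q), w0
2. ¬□¬(r ∨ ¬q), w0
3. r ∨ ¬q, w1
4. ¬q, w1
Accessibility: w0Rw0, w0Rw1, w1Rw1

Yes, satisfiable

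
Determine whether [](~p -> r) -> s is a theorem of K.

Tableau for the negation ~([](~p -> r) -> s):
1. ~([](~p -> r) -> s), w0
2. [](~p -> r), w0
3. ~s, w0
The negation has an open branch (countermodel exists).

No, not valid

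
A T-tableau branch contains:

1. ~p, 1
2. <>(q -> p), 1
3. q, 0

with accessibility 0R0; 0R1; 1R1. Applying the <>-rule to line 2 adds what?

a fresh world 2 with 1R2, and q -> p at 2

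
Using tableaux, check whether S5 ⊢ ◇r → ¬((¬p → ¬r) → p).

Tableau for the negation ¬(◇r → ¬((¬p → ¬r) → p)):
1. ¬(◇r → ¬((¬p → ¬r) → p)), 0
2. ◇r, 0   [¬→-rule on 1]
3. (¬p → ¬r) → p, 0   [¬→-rule on 1]
4. p, 0   [→-rule on 3 (branches; this branch)]
5. r, 1   [◇-rule on 2: fresh world 1, 0R1]
Accessibility: 0R0, 0R1, 1R0, 1R1
The negation has an open branch (countermodel exists).

No, not valid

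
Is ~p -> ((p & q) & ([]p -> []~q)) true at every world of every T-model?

Tableau for the negation ~(~p -> ((p & q) & ([]p -> []~q))):
1. ~(~p -> ((p & q) & ([]p -> []~q))), 0
2. ~p, 0
3. ~((p & q) & ([]p -> []~q)), 0
4. ~(p & q), 0
5. ~q, 0
Accessibility: 0R0
The negation has an open branch (countermodel exists).

Invalid (countermodel exists)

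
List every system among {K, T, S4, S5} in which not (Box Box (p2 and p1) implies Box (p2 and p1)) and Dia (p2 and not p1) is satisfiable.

T-tableau for the formula:
1. not (Box Box (p2 and p1) implies Box (p2 and p1)) and Dia (p2 and not p1), 0
2. not (Box Box (p2 and p1) implies Box (p2 and p1)), 0
3. Dia (p2 and not p1), 0
4. Box Box (p2 and p1), 0
5. not Box (p2 and p1), 0
6. Box (p2 and p1), 0
7. p2 and p1, 0
8. p2, 0
9. p1, 0
10. p2 and not p1, 1
11. p2, 1
12. not p1, 1
13. Box (p2 and p1), 1
14. p2 and p1, 1
15. p1, 1
Accessibility: 0R0, 0R1, 1R1
Branch closes: p1 and not p1 both at 1.
Every branch closes (one shown): unsatisfiable in T, hence also in S4, S5 (every S4/S5-frame is a T-frame).
K-tableau for the formula:
1. not (Box Box (p2 and p1) implies Box (p2 and p1)) and Dia (p2 and not p1), 0
2. not (Box Box (p2 and p1) implies Box (p2 and p1)), 0
3. Dia (p2 and not p1), 0
4. Box Box (p2 and p1), 0
5. not Box (p2 and p1), 0
6. p2 and not p1, 1
7. p2, 1
8. not p1, 1
9. Box (p2 and p1), 1
10. not (p2 and p1), 2
11. Box (p2 and p1), 2
12. not p1, 2
Accessibility: 0R1, 0R2
Complete open branch: satisfiable in K.

K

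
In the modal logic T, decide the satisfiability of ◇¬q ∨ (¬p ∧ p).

Satisfiable

1. ◇¬q ∨ (¬p ∧ p), 0
2. ◇¬q, 0
3. ¬q, 1
Accessibility: 0R0, 0R1, 1R1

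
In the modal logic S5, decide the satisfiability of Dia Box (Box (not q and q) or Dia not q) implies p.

1. Dia Box (Box (not q and q) or Dia not q) implies p, 0
2. p, 0
Accessibility: 0R0

Yes, satisfiable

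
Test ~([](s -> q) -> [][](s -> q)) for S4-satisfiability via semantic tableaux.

1. ~([](s -> q) -> [][](s -> q)), w0
2. [](s -> q), w0
3. ~[][](s -> q), w0
4. s -> q, w0
5. q, w0
6. ~[](s -> q), w1
7. s -> q, w1
8. q, w1
9. ~(s -> q), w2
10. s, w2
11. ~q, w2
12. s -> q, w2
13. q, w2
Accessibility: w0Rw0, w0Rw1, w0Rw2, w1Rw1, w1Rw2, w2Rw2
Branch closes: q and ~q both at w2.
(One branch shown.) All branches close.

Unsatisfiable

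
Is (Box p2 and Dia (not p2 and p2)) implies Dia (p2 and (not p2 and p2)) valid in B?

Tableau for the negation not ((Box p2 and Dia (not p2 and p2)) implies Dia (p2 and (not p2 and p2))):
1. not ((Box p2 and Dia (not p2 and p2)) implies Dia (p2 and (not p2 and p2))), u
2. Box p2 and Dia (not p2 and p2), u   [neg-implies-rule on 1]
3. not Dia (p2 and (not p2 and p2)), u   [neg-implies-rule on 1]
4. Box p2, u   [and-rule on 2]
5. Dia (not p2 and p2), u   [and-rule on 2]
6. not (p2 and (not p2 and p2)), u   [neg-Dia-rule on 3 via uRu]
7. p2, u   [Box-rule on 4 via uRu]
8. not (not p2 and p2), u   [neg-and-rule on 6 (branches; this branch)]
9. not p2 and p2, v   [Dia-rule on 5: fresh world v, uRv]
10. not p2, v   [and-rule on 9]
11. p2, v   [and-rule on 9]
Accessibility: uRu, uRv, vRu, vRv
Branch closes: p2 and not p2 both at v.
All branches of the negation close; one closing branch shown above.

Valid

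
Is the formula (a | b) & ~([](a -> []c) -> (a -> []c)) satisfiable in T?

No, unsatisfiable

1. (a | b) & ~([](a -> []c) -> (a -> []c)), 0
2. a | b, 0
3. ~([](a -> []c) -> (a -> []c)), 0
4. [](a -> []c), 0
5. ~(a -> []c), 0
6. a, 0
7. ~[]c, 0
8. a -> []c, 0
9. b, 0
10. []c, 0
11. c, 0
12. ~c, 1
13. a -> []c, 1
14. c, 1
Accessibility: 0R0, 0R1, 1R1
Branch closes: c and ~c both at 1.
(One branch shown.) All branches close.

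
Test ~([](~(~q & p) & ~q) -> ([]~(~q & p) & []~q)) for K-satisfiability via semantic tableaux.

Unsatisfiable (every branch closes)

1. ~([](~(~q & p) & ~q) -> ([]~(~q & p) & []~q)), u
2. [](~(~q & p) & ~q), u   [~->-rule on 1]
3. ~([]~(~q & p) & []~q), u   [~->-rule on 1]
4. ~[]~(~q & p), u   [~&-rule on 3 (branches; this branch)]
5. ~q & p, v   [~[]-rule on 4: fresh world v, uRv]
6. ~q, v   [&-rule on 5]
7. p, v   [&-rule on 5]
8. ~(~q & p) & ~q, v   [[]-rule on 2 via uRv]
9. ~(~q & p), v   [&-rule on 8]
10. ~p, v   [~&-rule on 9 (branches; this branch)]
Accessibility: uRv
Branch closes: p and ~p both at v.
(One branch shown.) All branches close.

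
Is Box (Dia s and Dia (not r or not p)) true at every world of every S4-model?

Tableau for the negation not Box (Dia s and Dia (not r or not p)):
1. not Box (Dia s and Dia (not r or not p)), u
2. not (Dia s and Dia (not r or not p)), v
3. not Dia (not r or not p), v
4. not (not r or not p), v
5. r, v
6. p, v
Accessibility: uRu, uRv, vRv
The negation has an open branch (countermodel exists).

Not valid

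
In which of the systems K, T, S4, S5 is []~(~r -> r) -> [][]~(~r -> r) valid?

T-tableau for the negation ~([]~(~r -> r) -> [][]~(~r -> r)):
1. ~([]~(~r -> r) -> [][]~(~r -> r)), w0
2. []~(~r -> r), w0
3. ~[][]~(~r -> r), w0
4. ~(~r -> r), w0
5. ~r, w0
6. ~[]~(~r -> r), w1
7. ~(~r -> r), w1
8. ~r, w1
9. ~r -> r, w2
10. r, w2
Accessibility: w0Rw0, w0Rw1, w1Rw1, w1Rw2, w2Rw2
Complete open branch: countermodel on a T-frame, so not valid in T, nor in K (the same frame is also a K-frame).
S4-tableau for the negation ~([]~(~r -> r) -> [][]~(~r -> r)):
1. ~([]~(~r -> r) -> [][]~(~r -> r)), w0
2. []~(~r -> r), w0
3. ~[][]~(~r -> r), w0
4. ~(~r -> r), w0
5. ~r, w0
6. ~[]~(~r -> r), w1
7. ~(~r -> r), w1
8. ~r, w1
9. ~r -> r, w2
10. ~(~r -> r), w2
11. ~r, w2
12. r, w2
Accessibility: w0Rw0, w0Rw1, w0Rw2, w1Rw1, w1Rw2, w2Rw2
Branch closes: r and ~r both at w2.
Every branch closes (one shown): valid in S4, hence also in S5 (every theorem of S4 is a theorem of S5).

S4, S5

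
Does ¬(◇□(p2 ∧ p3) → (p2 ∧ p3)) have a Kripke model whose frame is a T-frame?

Satisfiable (open branch found)

1. ¬(◇□(p2 ∧ p3) → (p2 ∧ p3)), w0
2. ◇□(p2 ∧ p3), w0
3. ¬(p2 ∧ p3), w0
4. ¬p3, w0
5. □(p2 ∧ p3), w1
6. p2 ∧ p3, w1
7. p2, w1
8. p3, w1
Accessibility: w0Rw0, w0Rw1, w1Rw1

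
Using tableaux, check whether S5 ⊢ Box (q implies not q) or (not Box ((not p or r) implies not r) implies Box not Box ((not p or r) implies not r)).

Valid in S5

Tableau for the negation not (Box (q implies not q) or (not Box ((not p or r) implies not r) implies Box not Box ((not p or r) implies not r))):
1. not (Box (q implies not q) or (not Box ((not p or r) implies not r) implies Box not Box ((not p or r) implies not r))), w0
2. not Box (q implies not q), w0
3. not (not Box ((not p or r) implies not r) implies Box not Box ((not p or r) implies not r)), w0
4. not Box ((not p or r) implies not r), w0
5. not Box not Box ((not p or r) implies not r), w0
6. not (q implies not q), w1
7. q, w1
8. not ((not p or r) implies not r), w2
9. not p or r, w2
10. r, w2
11. Box ((not p or r) implies not r), w3
12. (not p or r) implies not r, w0
13. (not p or r) implies not r, w1
14. (not p or r) implies not r, w2
15. (not p or r) implies not r, w3
16. not (not p or r), w0
17. p, w0
18. not r, w0
19. not (not p or r), w1
20. p, w1
21. not r, w1
22. not (not p or r), w2
23. p, w2
24. not r, w2
Accessibility: w0Rw0, w0Rw1, w0Rw2, w0Rw3, w1Rw0, w1Rw1, w1Rw2, w1Rw3, w2Rw0, w2Rw1, w2Rw2, w2Rw3, w3Rw0, w3Rw1, w3Rw2, w3Rw3
Branch closes: r and not r both at w2.
Every branch of the negation's tableau closes; the branch above is one of them.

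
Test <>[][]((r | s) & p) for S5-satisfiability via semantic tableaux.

Satisfiable (open branch found)

1. <>[][]((r | s) & p), u
2. [][]((r | s) & p), v   [<>-rule on 1: fresh world v, uRv]
3. []((r | s) & p), u   [[]-rule on 2 via vRu]
4. []((r | s) & p), v   [[]-rule on 2 via vRv]
5. (r | s) & p, u   [[]-rule on 3 via uRu]
6. r | s, u   [&-rule on 5]
7. p, u   [&-rule on 5]
8. (r | s) & p, v   [[]-rule on 3 via uRv]
9. r | s, v   [&-rule on 8]
10. p, v   [&-rule on 8]
11. s, u   [|-rule on 6 (branches; this branch)]
12. s, v   [|-rule on 9 (branches; this branch)]
Accessibility: uRu, uRv, vRu, vRv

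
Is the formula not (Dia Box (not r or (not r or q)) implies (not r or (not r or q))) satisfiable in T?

Satisfiable

1. not (Dia Box (not r or (not r or q)) implies (not r or (not r or q))), 0
2. Dia Box (not r or (not r or q)), 0
3. not (not r or (not r or q)), 0
4. r, 0
5. not (not r or q), 0
6. not q, 0
7. Box (not r or (not r or q)), 1
8. not r or (not r or q), 1
9. not r or q, 1
10. q, 1
Accessibility: 0R0, 0R1, 1R1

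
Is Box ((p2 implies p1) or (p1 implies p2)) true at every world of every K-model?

Tableau for the negation not Box ((p2 implies p1) or (p1 implies p2)):
1. not Box ((p2 implies p1) or (p1 implies p2)), u
2. not ((p2 implies p1) or (p1 implies p2)), v
3. not (p2 implies p1), v
4. not (p1 implies p2), v
5. p2, v
6. not p1, v
7. p1, v
8. not p2, v
Accessibility: uRv
Branch closes: p1 and not p1 both at v.
All branches of the negation close; one closing branch shown above.

Valid in K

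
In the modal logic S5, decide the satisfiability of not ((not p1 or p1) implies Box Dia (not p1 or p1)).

1. not ((not p1 or p1) implies Box Dia (not p1 or p1)), u
2. not p1 or p1, u
3. not Box Dia (not p1 or p1), u
4. p1, u
5. not Dia (not p1 or p1), v
6. not (not p1 or p1), u
7. not p1, u
Accessibility: uRu, uRv, vRu, vRv
Branch closes: p1 and not p1 both at u.
All branches of the tableau close; one closing branch shown above.

Unsatisfiable (every branch closes)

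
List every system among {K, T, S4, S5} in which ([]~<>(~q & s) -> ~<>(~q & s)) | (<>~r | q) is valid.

T, S4, S5

T-tableau for the negation ~(([]~<>(~q & s) -> ~<>(~q & s)) | (<>~r | q)):
1. ~(([]~<>(~q & s) -> ~<>(~q & s)) | (<>~r | q)), u
2. ~([]~<>(~q & s) -> ~<>(~q & s)), u   [~|-rule on 1]
3. ~(<>~r | q), u   [~|-rule on 1]
4. []~<>(~q & s), u   [~->-rule on 2]
5. <>(~q & s), u   [~->-rule on 2]
6. ~<>~r, u   [~|-rule on 3]
7. ~q, u   [~|-rule on 3]
8. ~<>(~q & s), u   [[]-rule on 4 via uRu]
9. r, u   [~<>-rule on 6 via uRu]
10. ~(~q & s), u   [~<>-rule on 8 via uRu]
11. ~s, u   [~&-rule on 10 (branches; this branch)]
12. ~q & s, v   [<>-rule on 5: fresh world v, uRv]
13. ~q, v   [&-rule on 12]
14. s, v   [&-rule on 12]
15. ~<>(~q & s), v   [[]-rule on 4 via uRv]
16. r, v   [~<>-rule on 6 via uRv]
17. ~(~q & s), v   [~<>-rule on 8 via uRv]
18. ~s, v   [~&-rule on 17 (branches; this branch)]
Accessibility: uRu, uRv, vRv
Branch closes: s and ~s both at v.
Every branch closes (one shown): valid in T, hence also in S4, S5 (every theorem of T is a theorem of S4 and S5).
K-tableau for the negation ~(([]~<>(~q & s) -> ~<>(~q & s)) | (<>~r | q)):
1. ~(([]~<>(~q & s) -> ~<>(~q & s)) | (<>~r | q)), u
2. ~([]~<>(~q & s) -> ~<>(~q & s)), u   [~|-rule on 1]
3. ~(<>~r | q), u   [~|-rule on 1]
4. []~<>(~q & s), u   [~->-rule on 2]
5. <>(~q & s), u   [~->-rule on 2]
6. ~<>~r, u   [~|-rule on 3]
7. ~q, u   [~|-rule on 3]
8. ~q & s, v   [<>-rule on 5: fresh world v, uRv]
9. ~q, v   [&-rule on 8]
10. s, v   [&-rule on 8]
11. ~<>(~q & s), v   [[]-rule on 4 via uRv]
12. r, v   [~<>-rule on 6 via uRv]
Accessibility: uRv
Complete open branch: countermodel on a K-frame, so not valid in K.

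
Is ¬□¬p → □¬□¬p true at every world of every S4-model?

No, not valid

Tableau for the negation ¬(¬□¬p → □¬□¬p):
1. ¬(¬□¬p → □¬□¬p), u
2. ¬□¬p, u
3. ¬□¬□¬p, u
4. p, v
5. □¬p, w
6. ¬p, w
Accessibility: uRu, uRv, uRw, vRv, wRw
The negation has an open branch (countermodel exists).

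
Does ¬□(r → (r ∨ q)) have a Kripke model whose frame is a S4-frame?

1. ¬□(r → (r ∨ q)), u
2. ¬(r → (r ∨ q)), v   [¬□-rule on 1: fresh world v, uRv]
3. r, v   [¬→-rule on 2]
4. ¬(r ∨ q), v   [¬→-rule on 2]
5. ¬r, v   [¬∨-rule on 4]
6. ¬q, v   [¬∨-rule on 4]
Accessibility: uRu, uRv, vRv
Branch closes: r and ¬r both at v.
(One branch shown.) All branches close.

No, unsatisfiable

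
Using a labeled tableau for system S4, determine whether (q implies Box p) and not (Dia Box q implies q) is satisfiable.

1. (q implies Box p) and not (Dia Box q implies q), u
2. q implies Box p, u
3. not (Dia Box q implies q), u
4. Dia Box q, u
5. not q, u
6. Box p, u
7. p, u
8. Box q, v
9. p, v
10. q, v
Accessibility: uRu, uRv, vRv

Satisfiable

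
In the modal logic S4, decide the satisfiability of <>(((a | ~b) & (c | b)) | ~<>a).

Yes, satisfiable

1. <>(((a | ~b) & (c | b)) | ~<>a), u
2. ((a | ~b) & (c | b)) | ~<>a, v
3. ~<>a, v
4. ~a, v
Accessibility: uRu, uRv, vRv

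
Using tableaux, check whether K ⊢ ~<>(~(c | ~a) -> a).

Tableau for the negation <>(~(c | ~a) -> a):
1. <>(~(c | ~a) -> a), 0
2. ~(c | ~a) -> a, 1
3. a, 1
Accessibility: 0R1
The negation has an open branch (countermodel exists).

Not valid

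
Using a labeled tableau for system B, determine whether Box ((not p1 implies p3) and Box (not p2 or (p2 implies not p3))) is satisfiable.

Satisfiable

1. Box ((not p1 implies p3) and Box (not p2 or (p2 implies not p3))), u
2. (not p1 implies p3) and Box (not p2 or (p2 implies not p3)), u
3. not p1 implies p3, u
4. Box (not p2 or (p2 implies not p3)), u
5. not p2 or (p2 implies not p3), u
6. p3, u
7. p2 implies not p3, u
8. not p2, u
Accessibility: uRu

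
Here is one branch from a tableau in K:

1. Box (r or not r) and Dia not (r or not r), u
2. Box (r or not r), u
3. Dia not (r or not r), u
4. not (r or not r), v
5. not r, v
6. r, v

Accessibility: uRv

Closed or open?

Yes, closed

Both r and not r appear at v.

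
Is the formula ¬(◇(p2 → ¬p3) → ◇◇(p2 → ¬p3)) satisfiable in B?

1. ¬(◇(p2 → ¬p3) → ◇◇(p2 → ¬p3)), 0
2. ◇(p2 → ¬p3), 0
3. ¬◇◇(p2 → ¬p3), 0
4. ¬◇(p2 → ¬p3), 0
5. ¬(p2 → ¬p3), 0
6. p2, 0
7. p3, 0
8. p2 → ¬p3, 1
9. ¬◇(p2 → ¬p3), 1
10. ¬(p2 → ¬p3), 1
11. p2, 1
12. p3, 1
13. ¬p3, 1
Accessibility: 0R0, 0R1, 1R0, 1R1
Branch closes: p3 and ¬p3 both at 1.
(One branch shown.) All branches close.

No, unsatisfiable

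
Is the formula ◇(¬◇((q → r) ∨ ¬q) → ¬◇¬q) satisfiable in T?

1. ◇(¬◇((q → r) ∨ ¬q) → ¬◇¬q), u
2. ¬◇((q → r) ∨ ¬q) → ¬◇¬q, v
3. ¬◇¬q, v
4. q, v
Accessibility: uRu, uRv, vRv

Satisfiable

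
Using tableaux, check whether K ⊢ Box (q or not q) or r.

Tableau for the negation not (Box (q or not q) or r):
1. not (Box (q or not q) or r), 0
2. not Box (q or not q), 0   [neg-or-rule on 1]
3. not r, 0   [neg-or-rule on 1]
4. not (q or not q), 1   [neg-Box-rule on 2: fresh world 1, 0R1]
5. not q, 1   [neg-or-rule on 4]
6. q, 1   [neg-or-rule on 4]
Accessibility: 0R1
Branch closes: q and not q both at 1.
All branches of the negation close; one closing branch shown above.

Valid in K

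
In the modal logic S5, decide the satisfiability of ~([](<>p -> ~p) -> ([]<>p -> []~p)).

No, unsatisfiable

1. ~([](<>p -> ~p) -> ([]<>p -> []~p)), 0
2. [](<>p -> ~p), 0
3. ~([]<>p -> []~p), 0
4. []<>p, 0
5. ~[]~p, 0
6. <>p -> ~p, 0
7. <>p, 0
8. ~p, 0
9. p, 1
10. <>p -> ~p, 1
11. <>p, 1
12. ~<>p, 1
13. ~p, 1
Accessibility: 0R0, 0R1, 1R0, 1R1
Branch closes: p and ~p both at 1.
Every branch closes; the branch above is one of them.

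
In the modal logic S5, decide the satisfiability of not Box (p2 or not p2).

1. not Box (p2 or not p2), 0
2. not (p2 or not p2), 1
3. not p2, 1
4. p2, 1
Accessibility: 0R0, 0R1, 1R0, 1R1
Branch closes: p2 and not p2 both at 1.
(One branch shown.) All branches close.

Unsatisfiable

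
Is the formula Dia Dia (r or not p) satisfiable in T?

Satisfiable (open branch found)

1. Dia Dia (r or not p), 0
2. Dia (r or not p), 1   [Dia-rule on 1: fresh world 1, 0R1]
3. r or not p, 2   [Dia-rule on 2: fresh world 2, 1R2]
4. not p, 2   [or-rule on 3 (branches; this branch)]
Accessibility: 0R0, 0R1, 1R1, 1R2, 2R2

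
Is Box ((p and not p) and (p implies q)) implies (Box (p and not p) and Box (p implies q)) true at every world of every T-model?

Valid in T

Tableau for the negation not (Box ((p and not p) and (p implies q)) implies (Box (p and not p) and Box (p implies q))):
1. not (Box ((p and not p) and (p implies q)) implies (Box (p and not p) and Box (p implies q))), u
2. Box ((p and not p) and (p implies q)), u
3. not (Box (p and not p) and Box (p implies q)), u
4. (p and not p) and (p implies q), u
5. p and not p, u
6. p implies q, u
7. p, u
8. not p, u
Accessibility: uRu
Branch closes: p and not p both at u.
All branches of the negation close; one closing branch shown above.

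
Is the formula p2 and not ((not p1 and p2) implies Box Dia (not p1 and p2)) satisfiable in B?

1. p2 and not ((not p1 and p2) implies Box Dia (not p1 and p2)), u
2. p2, u   [and-rule on 1]
3. not ((not p1 and p2) implies Box Dia (not p1 and p2)), u   [and-rule on 1]
4. not p1 and p2, u   [neg-implies-rule on 3]
5. not Box Dia (not p1 and p2), u   [neg-implies-rule on 3]
6. not p1, u   [and-rule on 4]
7. not Dia (not p1 and p2), v   [neg-Box-rule on 5: fresh world v, uRv]
8. not (not p1 and p2), u   [neg-Dia-rule on 7 via vRu]
9. not (not p1 and p2), v   [neg-Dia-rule on 7 via vRv]
10. not p2, u   [neg-and-rule on 8 (branches; this branch)]
Accessibility: uRu, uRv, vRu, vRv
Branch closes: p2 and not p2 both at u.
All branches of the tableau close; one closing branch shown above.

No, unsatisfiable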